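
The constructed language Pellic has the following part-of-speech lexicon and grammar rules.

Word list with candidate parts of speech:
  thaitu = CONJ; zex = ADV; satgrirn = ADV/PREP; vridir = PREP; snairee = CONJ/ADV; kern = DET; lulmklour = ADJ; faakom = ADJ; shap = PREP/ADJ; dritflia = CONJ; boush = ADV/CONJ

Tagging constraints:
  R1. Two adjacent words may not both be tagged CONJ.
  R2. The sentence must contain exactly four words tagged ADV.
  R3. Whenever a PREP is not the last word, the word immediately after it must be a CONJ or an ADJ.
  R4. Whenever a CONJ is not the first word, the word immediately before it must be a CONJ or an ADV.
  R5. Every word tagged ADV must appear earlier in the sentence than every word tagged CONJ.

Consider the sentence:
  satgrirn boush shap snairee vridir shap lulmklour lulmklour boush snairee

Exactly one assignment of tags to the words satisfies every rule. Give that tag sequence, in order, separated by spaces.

Candidates per position — 1:satgrirn {ADV,PREP}; 2:boush {ADV,CONJ}; 3:shap {PREP,ADJ}; 4:snairee {CONJ,ADV}; 5:vridir {PREP}; 6:shap {PREP,ADJ}; 7:lulmklour {ADJ}; 8:lulmklour {ADJ}; 9:boush {ADV,CONJ}; 10:snairee {CONJ,ADV}.
If word 4 were CONJ, no tagging could satisfy rule 4; so word 4 is ADV.
If word 6 were PREP, no tagging could satisfy rule 3; so word 6 is ADJ.
If word 9 were CONJ, no tagging could satisfy rule 4; so word 9 is ADV.
If word 2 were CONJ, no tagging could satisfy rule 5; so word 2 is ADV.
If word 3 were PREP, no tagging could satisfy rule 3; so word 3 is ADJ.
If word 1 were PREP, no tagging could satisfy rule 3; so word 1 is ADV.
If word 10 were ADV, no tagging could satisfy rule 2; so word 10 is CONJ.
So the tagging must be: ADV ADV ADJ ADV PREP ADJ ADJ ADJ ADV CONJ.
Rule-by-rule: rule 1 ok; rule 2 ok; rule 3 ok; rule 4 ok; rule 5 ok.

ADV ADV ADJ ADV PREP ADJ ADJ ADJ ADV CONJ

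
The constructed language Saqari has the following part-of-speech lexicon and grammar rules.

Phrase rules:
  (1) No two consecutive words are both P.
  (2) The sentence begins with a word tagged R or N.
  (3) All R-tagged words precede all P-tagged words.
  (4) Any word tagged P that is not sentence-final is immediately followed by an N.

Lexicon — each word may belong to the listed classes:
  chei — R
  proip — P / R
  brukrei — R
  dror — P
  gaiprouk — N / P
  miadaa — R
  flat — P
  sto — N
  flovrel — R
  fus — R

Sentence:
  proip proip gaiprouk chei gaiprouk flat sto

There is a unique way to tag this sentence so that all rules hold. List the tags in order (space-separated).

Candidates per position — 1:proip {P,R}; 2:proip {P,R}; 3:gaiprouk {N,P}; 4:chei {R}; 5:gaiprouk {N,P}; 6:flat {P}; 7:sto {N}.
Position 1: P is ruled out by rule 2; that leaves R.
Position 2: P is ruled out by rule 3; that leaves R.
Position 3: P is ruled out by rule 3; that leaves N.
Position 5: P is ruled out by rule 1; that leaves N.
The only consistent sequence is: R R N R N P N.
Verifying each rule — rule 1 ok; rule 2 ok; rule 3 ok; rule 4 ok.

R R N R N P N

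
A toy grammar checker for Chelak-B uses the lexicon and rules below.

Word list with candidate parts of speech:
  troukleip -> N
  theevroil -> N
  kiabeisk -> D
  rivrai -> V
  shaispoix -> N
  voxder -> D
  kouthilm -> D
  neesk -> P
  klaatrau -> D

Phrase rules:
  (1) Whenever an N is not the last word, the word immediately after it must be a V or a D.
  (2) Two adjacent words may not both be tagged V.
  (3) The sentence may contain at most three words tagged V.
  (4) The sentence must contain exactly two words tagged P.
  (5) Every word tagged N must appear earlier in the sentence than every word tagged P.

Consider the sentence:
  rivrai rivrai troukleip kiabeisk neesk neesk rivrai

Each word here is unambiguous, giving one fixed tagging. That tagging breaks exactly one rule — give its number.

2

Fixed tagging: V V N D P P V.
Rule check: R1 ok, R2 fails, R3 ok, R4 ok, R5 ok.
Only rule 2 fails.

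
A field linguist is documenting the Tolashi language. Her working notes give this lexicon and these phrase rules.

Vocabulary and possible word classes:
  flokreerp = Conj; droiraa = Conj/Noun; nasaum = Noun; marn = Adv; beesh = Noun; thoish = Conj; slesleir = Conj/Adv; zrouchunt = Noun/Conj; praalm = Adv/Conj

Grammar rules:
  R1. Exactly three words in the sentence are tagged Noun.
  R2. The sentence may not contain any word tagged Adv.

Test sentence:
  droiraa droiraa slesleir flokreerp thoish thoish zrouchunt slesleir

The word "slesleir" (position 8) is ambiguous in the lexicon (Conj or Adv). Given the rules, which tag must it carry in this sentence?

Conj

Candidates per position — 1:droiraa {Conj,Noun}; 2:droiraa {Conj,Noun}; 3:slesleir {Conj,Adv}; 4:flokreerp {Conj}; 5:thoish {Conj}; 6:thoish {Conj}; 7:zrouchunt {Noun,Conj}; 8:slesleir {Conj,Adv}.
Word 1 cannot be Conj — rule 1 would then fail for every completion. It is Noun.
Word 2 cannot be Conj — rule 1 would then fail for every completion. It is Noun.
Word 3 cannot be Adv — rule 2 would then fail for every completion. It is Conj.
Word 7 cannot be Conj — rule 1 would then fail for every completion. It is Noun.
Word 8 cannot be Adv — rule 2 would then fail for every completion. It is Conj.
The only consistent sequence is: Noun Noun Conj Conj Conj Conj Noun Conj.
Checking: rule 1 ok; rule 2 ok.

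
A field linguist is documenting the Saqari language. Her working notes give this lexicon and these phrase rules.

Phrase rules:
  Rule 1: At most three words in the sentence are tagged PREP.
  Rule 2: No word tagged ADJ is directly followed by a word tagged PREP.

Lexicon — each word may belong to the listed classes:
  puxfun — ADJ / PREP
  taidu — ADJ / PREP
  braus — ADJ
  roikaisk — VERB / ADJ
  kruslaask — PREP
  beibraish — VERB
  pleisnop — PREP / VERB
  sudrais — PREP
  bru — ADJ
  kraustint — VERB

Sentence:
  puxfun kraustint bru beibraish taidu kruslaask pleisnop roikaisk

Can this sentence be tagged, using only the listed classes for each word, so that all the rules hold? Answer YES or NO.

YES

Candidates per position — 1:puxfun {ADJ,PREP}; 2:kraustint {VERB}; 3:bru {ADJ}; 4:beibraish {VERB}; 5:taidu {ADJ,PREP}; 6:kruslaask {PREP}; 7:pleisnop {PREP,VERB}; 8:roikaisk {VERB,ADJ}.
One satisfying assignment: ADJ VERB ADJ VERB PREP PREP VERB ADJ.
Verifying each rule — rule 1 ok; rule 2 ok.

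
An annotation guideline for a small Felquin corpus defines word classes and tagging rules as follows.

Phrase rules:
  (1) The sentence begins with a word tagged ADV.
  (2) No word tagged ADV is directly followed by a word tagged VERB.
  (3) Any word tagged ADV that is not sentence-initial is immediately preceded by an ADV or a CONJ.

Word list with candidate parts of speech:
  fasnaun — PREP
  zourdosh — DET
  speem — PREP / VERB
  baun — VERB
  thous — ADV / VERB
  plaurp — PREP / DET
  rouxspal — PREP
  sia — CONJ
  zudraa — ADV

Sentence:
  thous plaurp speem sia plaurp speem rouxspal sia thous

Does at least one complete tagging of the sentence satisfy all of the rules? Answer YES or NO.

Candidates per position — 1:thous {ADV,VERB}; 2:plaurp {PREP,DET}; 3:speem {PREP,VERB}; 4:sia {CONJ}; 5:plaurp {PREP,DET}; 6:speem {PREP,VERB}; 7:rouxspal {PREP}; 8:sia {CONJ}; 9:thous {ADV,VERB}.
One satisfying assignment: ADV DET VERB CONJ PREP VERB PREP CONJ VERB.
Rule-by-rule: rule 1 holds; rule 2 holds; rule 3 holds.

YES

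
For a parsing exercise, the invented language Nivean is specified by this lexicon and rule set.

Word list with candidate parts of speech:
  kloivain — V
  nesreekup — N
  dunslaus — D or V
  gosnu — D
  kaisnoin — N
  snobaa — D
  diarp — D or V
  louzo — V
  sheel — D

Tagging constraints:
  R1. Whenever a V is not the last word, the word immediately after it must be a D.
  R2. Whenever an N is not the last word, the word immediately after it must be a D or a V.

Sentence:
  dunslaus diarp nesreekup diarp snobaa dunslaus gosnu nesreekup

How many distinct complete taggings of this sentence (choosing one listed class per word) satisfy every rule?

8

Candidates per position — 1:dunslaus {D,V}; 2:diarp {D,V}; 3:nesreekup {N}; 4:diarp {D,V}; 5:snobaa {D}; 6:dunslaus {D,V}; 7:gosnu {D}; 8:nesreekup {N}.
There are 16 candidate sequences in total.
Checking each against the rules leaves 8 sequences.
Count = 8.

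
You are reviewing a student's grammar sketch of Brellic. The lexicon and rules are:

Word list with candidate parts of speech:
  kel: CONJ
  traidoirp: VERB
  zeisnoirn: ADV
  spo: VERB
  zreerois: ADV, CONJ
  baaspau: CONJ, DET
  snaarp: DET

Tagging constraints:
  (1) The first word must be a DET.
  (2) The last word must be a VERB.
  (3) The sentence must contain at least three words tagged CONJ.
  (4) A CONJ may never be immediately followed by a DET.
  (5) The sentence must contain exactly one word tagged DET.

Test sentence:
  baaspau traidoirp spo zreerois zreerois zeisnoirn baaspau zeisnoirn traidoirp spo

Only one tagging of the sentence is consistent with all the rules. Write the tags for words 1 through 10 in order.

DET VERB VERB CONJ CONJ ADV CONJ ADV VERB VERB

Candidates per position — 1:baaspau {CONJ,DET}; 2:traidoirp {VERB}; 3:spo {VERB}; 4:zreerois {ADV,CONJ}; 5:zreerois {ADV,CONJ}; 6:zeisnoirn {ADV}; 7:baaspau {CONJ,DET}; 8:zeisnoirn {ADV}; 9:traidoirp {VERB}; 10:spo {VERB}.
At position 1, choosing CONJ makes rule 1 impossible to satisfy; hence DET.
At position 4, choosing ADV makes rule 3 impossible to satisfy; hence CONJ.
At position 5, choosing ADV makes rule 3 impossible to satisfy; hence CONJ.
At position 7, choosing DET makes rule 3 impossible to satisfy; hence CONJ.
That leaves exactly one tagging: DET VERB VERB CONJ CONJ ADV CONJ ADV VERB VERB.
Check: rule 1 ok; rule 2 ok; rule 3 ok; rule 4 ok; rule 5 ok.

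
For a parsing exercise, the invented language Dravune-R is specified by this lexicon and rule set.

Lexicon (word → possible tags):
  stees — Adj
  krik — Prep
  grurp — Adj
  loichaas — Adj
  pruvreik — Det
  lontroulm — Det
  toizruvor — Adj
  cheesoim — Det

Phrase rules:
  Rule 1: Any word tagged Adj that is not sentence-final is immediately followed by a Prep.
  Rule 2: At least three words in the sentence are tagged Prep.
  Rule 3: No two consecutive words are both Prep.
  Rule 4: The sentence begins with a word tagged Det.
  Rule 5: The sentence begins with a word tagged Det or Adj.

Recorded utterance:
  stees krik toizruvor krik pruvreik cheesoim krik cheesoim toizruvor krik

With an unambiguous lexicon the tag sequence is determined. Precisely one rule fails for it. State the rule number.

4

Fixed tagging: Adj Prep Adj Prep Det Det Prep Det Adj Prep.
Checking each rule: R1 holds, R2 holds, R3 holds, R4 violated, R5 holds.
Only rule 4 fails.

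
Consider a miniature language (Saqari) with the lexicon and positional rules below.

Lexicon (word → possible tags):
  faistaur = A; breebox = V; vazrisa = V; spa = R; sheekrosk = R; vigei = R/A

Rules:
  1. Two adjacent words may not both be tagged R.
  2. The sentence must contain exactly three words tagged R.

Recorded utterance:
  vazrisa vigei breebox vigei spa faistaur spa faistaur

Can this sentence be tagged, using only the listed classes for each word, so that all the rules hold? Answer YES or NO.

Candidates per position — 1:vazrisa {V}; 2:vigei {R,A}; 3:breebox {V}; 4:vigei {R,A}; 5:spa {R}; 6:faistaur {A}; 7:spa {R}; 8:faistaur {A}.
One satisfying assignment: V R V A R A R A.
Rule-by-rule: rule 1 ✓; rule 2 ✓.

YES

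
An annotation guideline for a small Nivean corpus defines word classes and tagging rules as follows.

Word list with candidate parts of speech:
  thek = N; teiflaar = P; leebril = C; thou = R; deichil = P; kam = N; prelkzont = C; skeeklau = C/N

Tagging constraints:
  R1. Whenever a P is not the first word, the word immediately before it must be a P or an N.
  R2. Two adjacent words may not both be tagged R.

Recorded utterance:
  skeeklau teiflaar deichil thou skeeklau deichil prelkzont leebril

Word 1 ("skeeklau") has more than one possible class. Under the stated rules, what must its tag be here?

N

Candidates per position — 1:skeeklau {C,N}; 2:teiflaar {P}; 3:deichil {P}; 4:thou {R}; 5:skeeklau {C,N}; 6:deichil {P}; 7:prelkzont {C}; 8:leebril {C}.
At position 1, choosing C makes rule 1 impossible to satisfy; hence N.
At position 5, choosing C makes rule 1 impossible to satisfy; hence N.
So the tagging must be: N P P R N P C C.
Verifying each rule — rule 1 satisfied; rule 2 satisfied.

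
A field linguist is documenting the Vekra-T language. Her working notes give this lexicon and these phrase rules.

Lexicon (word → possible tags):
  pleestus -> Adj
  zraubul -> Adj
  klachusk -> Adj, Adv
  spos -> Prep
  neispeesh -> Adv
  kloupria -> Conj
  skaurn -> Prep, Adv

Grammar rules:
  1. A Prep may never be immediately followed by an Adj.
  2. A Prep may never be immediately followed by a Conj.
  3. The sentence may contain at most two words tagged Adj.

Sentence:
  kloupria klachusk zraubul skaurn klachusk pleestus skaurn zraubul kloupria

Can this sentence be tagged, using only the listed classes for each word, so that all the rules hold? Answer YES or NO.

NO

Candidates per position — 1:kloupria {Conj}; 2:klachusk {Adj,Adv}; 3:zraubul {Adj}; 4:skaurn {Prep,Adv}; 5:klachusk {Adj,Adv}; 6:pleestus {Adj}; 7:skaurn {Prep,Adv}; 8:zraubul {Adj}; 9:kloupria {Conj}.
Rule 3 cannot be satisfied by any choice of tags from the lexicon.
So there is no consistent tagging.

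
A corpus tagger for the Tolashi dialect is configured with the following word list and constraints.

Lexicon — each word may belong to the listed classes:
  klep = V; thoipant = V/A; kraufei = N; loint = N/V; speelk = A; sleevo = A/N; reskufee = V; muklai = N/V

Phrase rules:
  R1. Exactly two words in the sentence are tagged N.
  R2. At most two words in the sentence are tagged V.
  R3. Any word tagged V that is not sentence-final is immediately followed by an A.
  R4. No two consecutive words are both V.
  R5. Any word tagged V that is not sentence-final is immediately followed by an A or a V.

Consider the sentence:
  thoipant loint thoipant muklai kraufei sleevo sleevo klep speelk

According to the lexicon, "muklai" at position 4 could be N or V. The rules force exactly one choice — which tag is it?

N

Candidates per position — 1:thoipant {V,A}; 2:loint {N,V}; 3:thoipant {V,A}; 4:muklai {N,V}; 5:kraufei {N}; 6:sleevo {A,N}; 7:sleevo {A,N}; 8:klep {V}; 9:speelk {A}.
If word 1 were V, no tagging could satisfy rule 3; so word 1 is A.
If word 3 were V, no tagging could satisfy rule 3; so word 3 is A.
If word 4 were V, no tagging could satisfy rule 3; so word 4 is N.
If word 6 were N, no tagging could satisfy rule 1; so word 6 is A.
If word 7 were N, no tagging could satisfy rule 1; so word 7 is A.
If word 2 were N, no tagging could satisfy rule 1; so word 2 is V.
The unique satisfying tagging is: A V A N N A A V A.
Rule-by-rule: rule 1 holds; rule 2 holds; rule 3 holds; rule 4 holds; rule 5 holds.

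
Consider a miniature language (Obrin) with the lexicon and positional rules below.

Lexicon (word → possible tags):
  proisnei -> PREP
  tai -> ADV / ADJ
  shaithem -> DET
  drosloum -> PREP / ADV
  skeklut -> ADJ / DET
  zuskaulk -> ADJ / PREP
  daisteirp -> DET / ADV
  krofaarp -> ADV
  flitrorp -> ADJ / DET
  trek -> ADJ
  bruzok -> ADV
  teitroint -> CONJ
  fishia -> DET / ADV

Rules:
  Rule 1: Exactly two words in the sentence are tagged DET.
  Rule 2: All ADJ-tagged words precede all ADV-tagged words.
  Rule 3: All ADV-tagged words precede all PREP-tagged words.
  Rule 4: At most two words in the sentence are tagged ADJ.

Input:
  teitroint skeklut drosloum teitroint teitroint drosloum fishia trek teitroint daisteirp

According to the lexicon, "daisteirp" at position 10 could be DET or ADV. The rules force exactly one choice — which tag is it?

DET

Candidates per position — 1:teitroint {CONJ}; 2:skeklut {ADJ,DET}; 3:drosloum {PREP,ADV}; 4:teitroint {CONJ}; 5:teitroint {CONJ}; 6:drosloum {PREP,ADV}; 7:fishia {DET,ADV}; 8:trek {ADJ}; 9:teitroint {CONJ}; 10:daisteirp {DET,ADV}.
Word 3 cannot be ADV — rule 2 would then fail for every completion. It is PREP.
Word 6 cannot be ADV — rule 2 would then fail for every completion. It is PREP.
Word 7 cannot be ADV — rule 2 would then fail for every completion. It is DET.
Word 10 cannot be ADV — rule 3 would then fail for every completion. It is DET.
Word 2 cannot be DET — rule 1 would then fail for every completion. It is ADJ.
So the tagging must be: CONJ ADJ PREP CONJ CONJ PREP DET ADJ CONJ DET.
Rule-by-rule: rule 1 ✓; rule 2 ✓; rule 3 ✓; rule 4 ✓.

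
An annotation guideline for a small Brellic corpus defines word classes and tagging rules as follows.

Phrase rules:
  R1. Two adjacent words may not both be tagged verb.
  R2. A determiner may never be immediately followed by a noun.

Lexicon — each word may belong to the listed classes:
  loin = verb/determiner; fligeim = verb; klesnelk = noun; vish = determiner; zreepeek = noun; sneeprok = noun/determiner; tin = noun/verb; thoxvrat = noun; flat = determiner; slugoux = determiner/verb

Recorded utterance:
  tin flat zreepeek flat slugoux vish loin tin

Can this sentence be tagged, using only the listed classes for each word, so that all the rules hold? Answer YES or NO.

Candidates per position — 1:tin {noun,verb}; 2:flat {determiner}; 3:zreepeek {noun}; 4:flat {determiner}; 5:slugoux {determiner,verb}; 6:vish {determiner}; 7:loin {verb,determiner}; 8:tin {noun,verb}.
Rule 2 cannot be satisfied by any choice of tags from the lexicon.
So there is no consistent tagging.

NO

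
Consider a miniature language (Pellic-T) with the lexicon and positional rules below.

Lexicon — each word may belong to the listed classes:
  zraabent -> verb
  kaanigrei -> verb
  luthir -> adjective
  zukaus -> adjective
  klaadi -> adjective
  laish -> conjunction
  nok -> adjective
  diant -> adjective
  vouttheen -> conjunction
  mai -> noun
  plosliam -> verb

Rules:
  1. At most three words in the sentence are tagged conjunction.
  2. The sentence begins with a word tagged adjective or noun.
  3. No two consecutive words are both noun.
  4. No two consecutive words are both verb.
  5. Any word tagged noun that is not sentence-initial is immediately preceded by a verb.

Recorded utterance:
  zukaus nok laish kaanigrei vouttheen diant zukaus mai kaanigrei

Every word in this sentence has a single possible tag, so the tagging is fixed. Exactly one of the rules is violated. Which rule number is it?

Fixed tagging: adjective adjective conjunction verb conjunction adjective adjective noun verb.
Rule check: R1 ✓, R2 ✓, R3 ✓, R4 ✓, R5 ✗.
Only rule 5 fails.

5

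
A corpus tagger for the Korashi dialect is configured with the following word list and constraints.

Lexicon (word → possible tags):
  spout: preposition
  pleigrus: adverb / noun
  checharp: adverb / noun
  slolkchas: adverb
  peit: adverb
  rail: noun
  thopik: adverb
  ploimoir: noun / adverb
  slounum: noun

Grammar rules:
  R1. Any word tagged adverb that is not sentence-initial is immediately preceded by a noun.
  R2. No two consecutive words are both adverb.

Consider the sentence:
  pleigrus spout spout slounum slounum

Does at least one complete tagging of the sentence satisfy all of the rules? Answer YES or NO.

Candidates per position — 1:pleigrus {adverb,noun}; 2:spout {preposition}; 3:spout {preposition}; 4:slounum {noun}; 5:slounum {noun}.
One satisfying assignment: adverb preposition preposition noun noun.
Verifying each rule — rule 1 ok; rule 2 ok.

YES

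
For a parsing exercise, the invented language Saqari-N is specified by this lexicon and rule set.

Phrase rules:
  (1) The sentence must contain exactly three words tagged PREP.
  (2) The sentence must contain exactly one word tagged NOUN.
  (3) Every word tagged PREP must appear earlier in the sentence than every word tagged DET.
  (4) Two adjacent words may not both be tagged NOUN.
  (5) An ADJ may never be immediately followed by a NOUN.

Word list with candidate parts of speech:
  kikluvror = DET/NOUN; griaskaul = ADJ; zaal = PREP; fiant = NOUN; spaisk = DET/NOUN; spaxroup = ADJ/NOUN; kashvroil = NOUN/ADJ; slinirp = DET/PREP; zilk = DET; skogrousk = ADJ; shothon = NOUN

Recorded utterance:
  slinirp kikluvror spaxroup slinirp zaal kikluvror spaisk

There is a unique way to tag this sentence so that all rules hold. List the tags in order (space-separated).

Candidates per position — 1:slinirp {DET,PREP}; 2:kikluvror {DET,NOUN}; 3:spaxroup {ADJ,NOUN}; 4:slinirp {DET,PREP}; 5:zaal {PREP}; 6:kikluvror {DET,NOUN}; 7:spaisk {DET,NOUN}.
Word 1 cannot be DET — rule 1 would then fail for every completion. It is PREP.
Word 2 cannot be DET — rule 3 would then fail for every completion. It is NOUN.
Word 3 cannot be NOUN — rule 2 would then fail for every completion. It is ADJ.
Word 4 cannot be DET — rule 1 would then fail for every completion. It is PREP.
Word 6 cannot be NOUN — rule 2 would then fail for every completion. It is DET.
Word 7 cannot be NOUN — rule 2 would then fail for every completion. It is DET.
The unique satisfying tagging is: PREP NOUN ADJ PREP PREP DET DET.
Verifying each rule — rule 1 satisfied; rule 2 satisfied; rule 3 satisfied; rule 4 satisfied; rule 5 satisfied.

PREP NOUN ADJ PREP PREP DET DET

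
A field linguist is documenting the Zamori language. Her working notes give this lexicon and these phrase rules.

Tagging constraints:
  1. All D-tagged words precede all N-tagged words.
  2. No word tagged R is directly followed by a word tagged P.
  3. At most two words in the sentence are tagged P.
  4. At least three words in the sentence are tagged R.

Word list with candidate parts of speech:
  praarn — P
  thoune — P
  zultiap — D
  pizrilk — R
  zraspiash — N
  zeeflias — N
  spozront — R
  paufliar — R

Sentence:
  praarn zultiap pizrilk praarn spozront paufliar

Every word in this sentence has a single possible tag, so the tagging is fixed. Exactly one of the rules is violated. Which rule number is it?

2

Fixed tagging: P D R P R R.
Rule check: R1 ok, R2 fails, R3 ok, R4 ok.
Only rule 2 fails.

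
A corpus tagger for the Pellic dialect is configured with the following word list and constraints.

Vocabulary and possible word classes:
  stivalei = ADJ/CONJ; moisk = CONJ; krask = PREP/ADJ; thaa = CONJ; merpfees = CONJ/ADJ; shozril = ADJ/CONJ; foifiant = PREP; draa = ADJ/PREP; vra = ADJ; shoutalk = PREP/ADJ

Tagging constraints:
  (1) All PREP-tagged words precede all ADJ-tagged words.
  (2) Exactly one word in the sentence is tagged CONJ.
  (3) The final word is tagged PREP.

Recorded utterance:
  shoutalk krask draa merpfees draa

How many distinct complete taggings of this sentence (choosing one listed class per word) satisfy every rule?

Candidates per position — 1:shoutalk {PREP,ADJ}; 2:krask {PREP,ADJ}; 3:draa {ADJ,PREP}; 4:merpfees {CONJ,ADJ}; 5:draa {ADJ,PREP}.
There are 32 candidate sequences in total.
The sequences that satisfy every rule: PREP PREP PREP CONJ PREP.
Count = 1.

1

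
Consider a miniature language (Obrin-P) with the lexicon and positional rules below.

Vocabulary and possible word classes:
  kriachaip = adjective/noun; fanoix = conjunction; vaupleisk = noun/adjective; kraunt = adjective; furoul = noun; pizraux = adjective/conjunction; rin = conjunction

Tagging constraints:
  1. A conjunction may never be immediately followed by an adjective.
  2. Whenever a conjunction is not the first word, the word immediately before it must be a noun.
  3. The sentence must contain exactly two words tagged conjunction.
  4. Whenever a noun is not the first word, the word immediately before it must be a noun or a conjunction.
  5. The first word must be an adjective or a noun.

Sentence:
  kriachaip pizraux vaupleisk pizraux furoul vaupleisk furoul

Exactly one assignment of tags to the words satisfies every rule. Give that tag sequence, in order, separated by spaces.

Candidates per position — 1:kriachaip {adjective,noun}; 2:pizraux {adjective,conjunction}; 3:vaupleisk {noun,adjective}; 4:pizraux {adjective,conjunction}; 5:furoul {noun}; 6:vaupleisk {noun,adjective}; 7:furoul {noun}.
Position 2: tagging it adjective would leave rule 3 unsatisfiable, so it must be conjunction.
Position 3: tagging it adjective would leave rule 1 unsatisfiable, so it must be noun.
Position 4: tagging it adjective would leave rule 3 unsatisfiable, so it must be conjunction.
Position 6: tagging it adjective would leave rule 4 unsatisfiable, so it must be noun.
Position 1: tagging it adjective would leave rule 2 unsatisfiable, so it must be noun.
That leaves exactly one tagging: noun conjunction noun conjunction noun noun noun.
Rule-by-rule: rule 1 satisfied; rule 2 satisfied; rule 3 satisfied; rule 4 satisfied; rule 5 satisfied.

noun conjunction noun conjunction noun noun noun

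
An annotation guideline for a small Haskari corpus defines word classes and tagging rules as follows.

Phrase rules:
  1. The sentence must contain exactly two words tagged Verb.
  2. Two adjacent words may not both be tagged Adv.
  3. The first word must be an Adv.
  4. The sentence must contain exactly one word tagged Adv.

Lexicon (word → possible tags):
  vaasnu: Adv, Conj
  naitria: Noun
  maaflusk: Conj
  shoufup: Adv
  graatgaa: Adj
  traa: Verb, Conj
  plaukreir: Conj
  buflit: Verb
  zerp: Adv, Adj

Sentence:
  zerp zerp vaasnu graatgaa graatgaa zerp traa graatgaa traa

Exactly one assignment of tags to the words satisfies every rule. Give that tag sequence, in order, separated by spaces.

Adv Adj Conj Adj Adj Adj Verb Adj Verb

Candidates per position — 1:zerp {Adv,Adj}; 2:zerp {Adv,Adj}; 3:vaasnu {Adv,Conj}; 4:graatgaa {Adj}; 5:graatgaa {Adj}; 6:zerp {Adv,Adj}; 7:traa {Verb,Conj}; 8:graatgaa {Adj}; 9:traa {Verb,Conj}.
Word 1 cannot be Adj — rule 3 would then fail for every completion. It is Adv.
Word 2 cannot be Adv — rule 2 would then fail for every completion. It is Adj.
Word 3 cannot be Adv — rule 4 would then fail for every completion. It is Conj.
Word 6 cannot be Adv — rule 4 would then fail for every completion. It is Adj.
Word 7 cannot be Conj — rule 1 would then fail for every completion. It is Verb.
Word 9 cannot be Conj — rule 1 would then fail for every completion. It is Verb.
The unique satisfying tagging is: Adv Adj Conj Adj Adj Adj Verb Adj Verb.
Verifying each rule — rule 1 satisfied; rule 2 satisfied; rule 3 satisfied; rule 4 satisfied.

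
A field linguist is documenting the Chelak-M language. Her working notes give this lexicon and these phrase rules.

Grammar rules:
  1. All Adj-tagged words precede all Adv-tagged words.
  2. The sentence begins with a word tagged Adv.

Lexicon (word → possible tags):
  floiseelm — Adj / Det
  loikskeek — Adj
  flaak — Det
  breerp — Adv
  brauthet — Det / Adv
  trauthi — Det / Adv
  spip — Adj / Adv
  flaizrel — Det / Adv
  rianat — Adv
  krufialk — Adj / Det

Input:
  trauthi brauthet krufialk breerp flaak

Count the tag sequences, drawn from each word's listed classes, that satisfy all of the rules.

Candidates per position — 1:trauthi {Det,Adv}; 2:brauthet {Det,Adv}; 3:krufialk {Adj,Det}; 4:breerp {Adv}; 5:flaak {Det}.
There are 8 candidate sequences in total.
The sequences that satisfy every rule: Adv Det Det Adv Det; Adv Adv Det Adv Det.
Count = 2.

2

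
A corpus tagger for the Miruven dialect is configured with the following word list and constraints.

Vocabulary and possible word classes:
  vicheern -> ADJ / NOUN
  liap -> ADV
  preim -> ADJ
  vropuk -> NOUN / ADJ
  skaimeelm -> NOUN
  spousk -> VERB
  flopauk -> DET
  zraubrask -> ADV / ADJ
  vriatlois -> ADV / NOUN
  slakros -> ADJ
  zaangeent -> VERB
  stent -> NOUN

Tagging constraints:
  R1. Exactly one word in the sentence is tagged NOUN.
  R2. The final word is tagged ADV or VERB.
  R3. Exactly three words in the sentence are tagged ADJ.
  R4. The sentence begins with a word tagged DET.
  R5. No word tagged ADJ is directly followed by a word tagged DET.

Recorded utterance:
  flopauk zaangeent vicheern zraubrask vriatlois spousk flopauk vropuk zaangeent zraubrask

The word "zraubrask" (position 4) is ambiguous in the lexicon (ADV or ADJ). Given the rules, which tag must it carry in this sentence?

ADJ

Candidates per position — 1:flopauk {DET}; 2:zaangeent {VERB}; 3:vicheern {ADJ,NOUN}; 4:zraubrask {ADV,ADJ}; 5:vriatlois {ADV,NOUN}; 6:spousk {VERB}; 7:flopauk {DET}; 8:vropuk {NOUN,ADJ}; 9:zaangeent {VERB}; 10:zraubrask {ADV,ADJ}.
Position 10: tagging it ADJ would leave rule 2 unsatisfiable, so it must be ADV.
Position 3: tagging it NOUN would leave rule 3 unsatisfiable, so it must be ADJ.
Position 4: tagging it ADV would leave rule 3 unsatisfiable, so it must be ADJ.
Position 8: tagging it NOUN would leave rule 3 unsatisfiable, so it must be ADJ.
Position 5: tagging it ADV would leave rule 1 unsatisfiable, so it must be NOUN.
That leaves exactly one tagging: DET VERB ADJ ADJ NOUN VERB DET ADJ VERB ADV.
Rule-by-rule: rule 1 holds; rule 2 holds; rule 3 holds; rule 4 holds; rule 5 holds.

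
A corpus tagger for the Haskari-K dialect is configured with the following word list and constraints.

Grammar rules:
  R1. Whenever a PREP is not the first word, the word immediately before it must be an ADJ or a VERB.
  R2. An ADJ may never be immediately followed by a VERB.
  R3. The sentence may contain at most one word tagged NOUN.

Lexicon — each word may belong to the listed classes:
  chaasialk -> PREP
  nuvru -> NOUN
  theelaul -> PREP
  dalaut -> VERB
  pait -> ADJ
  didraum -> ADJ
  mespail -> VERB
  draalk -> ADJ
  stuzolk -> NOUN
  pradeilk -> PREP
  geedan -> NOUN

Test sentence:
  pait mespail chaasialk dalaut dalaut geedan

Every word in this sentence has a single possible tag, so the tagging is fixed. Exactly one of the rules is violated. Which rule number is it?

2

Fixed tagging: ADJ VERB PREP VERB VERB NOUN.
Applying the rules: R1 holds, R2 violated, R3 holds.
Only rule 2 fails.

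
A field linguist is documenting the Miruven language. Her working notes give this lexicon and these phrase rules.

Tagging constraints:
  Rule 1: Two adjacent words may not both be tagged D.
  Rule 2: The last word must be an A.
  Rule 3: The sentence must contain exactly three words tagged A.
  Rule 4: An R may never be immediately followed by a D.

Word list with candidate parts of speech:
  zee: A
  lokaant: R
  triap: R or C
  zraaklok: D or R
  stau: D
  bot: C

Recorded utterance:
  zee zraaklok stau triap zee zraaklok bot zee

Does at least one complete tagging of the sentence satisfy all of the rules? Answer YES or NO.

NO

Candidates per position — 1:zee {A}; 2:zraaklok {D,R}; 3:stau {D}; 4:triap {R,C}; 5:zee {A}; 6:zraaklok {D,R}; 7:bot {C}; 8:zee {A}.
Every candidate sequence violates at least one rule; no consistent tagging exists.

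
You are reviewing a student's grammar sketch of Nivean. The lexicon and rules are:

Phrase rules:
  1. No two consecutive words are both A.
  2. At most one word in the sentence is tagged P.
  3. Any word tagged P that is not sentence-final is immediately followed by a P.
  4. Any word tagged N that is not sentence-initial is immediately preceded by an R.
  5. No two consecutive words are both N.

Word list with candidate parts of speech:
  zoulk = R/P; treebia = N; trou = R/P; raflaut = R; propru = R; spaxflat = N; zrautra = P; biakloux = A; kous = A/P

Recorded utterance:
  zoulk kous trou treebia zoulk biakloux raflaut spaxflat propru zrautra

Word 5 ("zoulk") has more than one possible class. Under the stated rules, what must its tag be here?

R

Candidates per position — 1:zoulk {R,P}; 2:kous {A,P}; 3:trou {R,P}; 4:treebia {N}; 5:zoulk {R,P}; 6:biakloux {A}; 7:raflaut {R}; 8:spaxflat {N}; 9:propru {R}; 10:zrautra {P}.
At position 1, choosing P makes rule 2 impossible to satisfy; hence R.
At position 2, choosing P makes rule 2 impossible to satisfy; hence A.
At position 3, choosing P makes rule 2 impossible to satisfy; hence R.
At position 5, choosing P makes rule 2 impossible to satisfy; hence R.
The only consistent sequence is: R A R N R A R N R P.
Check: rule 1 ✓; rule 2 ✓; rule 3 ✓; rule 4 ✓; rule 5 ✓.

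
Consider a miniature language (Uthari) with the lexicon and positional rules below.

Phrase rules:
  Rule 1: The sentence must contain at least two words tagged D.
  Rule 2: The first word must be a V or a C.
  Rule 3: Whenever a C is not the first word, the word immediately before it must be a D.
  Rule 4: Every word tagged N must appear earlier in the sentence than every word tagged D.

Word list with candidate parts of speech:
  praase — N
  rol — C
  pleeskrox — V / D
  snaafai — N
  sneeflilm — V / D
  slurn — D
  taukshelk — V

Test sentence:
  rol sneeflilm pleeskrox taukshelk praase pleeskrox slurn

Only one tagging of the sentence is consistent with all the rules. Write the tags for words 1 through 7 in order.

C V V V N D D

Candidates per position — 1:rol {C}; 2:sneeflilm {V,D}; 3:pleeskrox {V,D}; 4:taukshelk {V}; 5:praase {N}; 6:pleeskrox {V,D}; 7:slurn {D}.
Position 2: D is ruled out by rule 4; that leaves V.
Position 3: D is ruled out by rule 4; that leaves V.
Position 6: V is ruled out by rule 1; that leaves D.
So the tagging must be: C V V V N D D.
Verifying each rule — rule 1 satisfied; rule 2 satisfied; rule 3 satisfied; rule 4 satisfied.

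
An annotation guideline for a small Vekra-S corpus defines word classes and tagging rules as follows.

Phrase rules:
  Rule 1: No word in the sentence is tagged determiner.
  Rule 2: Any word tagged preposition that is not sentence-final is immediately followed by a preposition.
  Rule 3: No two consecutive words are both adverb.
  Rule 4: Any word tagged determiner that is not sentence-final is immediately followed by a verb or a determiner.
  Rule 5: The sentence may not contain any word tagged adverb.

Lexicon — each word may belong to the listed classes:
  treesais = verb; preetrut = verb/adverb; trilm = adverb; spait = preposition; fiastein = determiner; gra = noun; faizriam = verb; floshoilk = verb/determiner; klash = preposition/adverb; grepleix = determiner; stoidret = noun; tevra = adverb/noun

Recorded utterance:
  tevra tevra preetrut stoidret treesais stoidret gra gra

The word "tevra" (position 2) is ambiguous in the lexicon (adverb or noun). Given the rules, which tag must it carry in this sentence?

Candidates per position — 1:tevra {adverb,noun}; 2:tevra {adverb,noun}; 3:preetrut {verb,adverb}; 4:stoidret {noun}; 5:treesais {verb}; 6:stoidret {noun}; 7:gra {noun}; 8:gra {noun}.
If word 1 were adverb, no tagging could satisfy rule 5; so word 1 is noun.
If word 2 were adverb, no tagging could satisfy rule 5; so word 2 is noun.
If word 3 were adverb, no tagging could satisfy rule 5; so word 3 is verb.
The unique satisfying tagging is: noun noun verb noun verb noun noun noun.
Check: rule 1 holds; rule 2 holds; rule 3 holds; rule 4 holds; rule 5 holds.

noun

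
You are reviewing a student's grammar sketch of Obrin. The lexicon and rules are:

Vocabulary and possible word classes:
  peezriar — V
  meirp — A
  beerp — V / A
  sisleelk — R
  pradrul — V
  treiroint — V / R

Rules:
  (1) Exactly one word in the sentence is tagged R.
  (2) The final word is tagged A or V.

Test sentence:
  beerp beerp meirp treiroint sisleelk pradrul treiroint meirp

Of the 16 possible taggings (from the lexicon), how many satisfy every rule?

Candidates per position — 1:beerp {V,A}; 2:beerp {V,A}; 3:meirp {A}; 4:treiroint {V,R}; 5:sisleelk {R}; 6:pradrul {V}; 7:treiroint {V,R}; 8:meirp {A}.
There are 16 candidate sequences in total.
The sequences that satisfy every rule: V V A V R V V A; V A A V R V V A; A V A V R V V A; A A A V R V V A.
Count = 4.

4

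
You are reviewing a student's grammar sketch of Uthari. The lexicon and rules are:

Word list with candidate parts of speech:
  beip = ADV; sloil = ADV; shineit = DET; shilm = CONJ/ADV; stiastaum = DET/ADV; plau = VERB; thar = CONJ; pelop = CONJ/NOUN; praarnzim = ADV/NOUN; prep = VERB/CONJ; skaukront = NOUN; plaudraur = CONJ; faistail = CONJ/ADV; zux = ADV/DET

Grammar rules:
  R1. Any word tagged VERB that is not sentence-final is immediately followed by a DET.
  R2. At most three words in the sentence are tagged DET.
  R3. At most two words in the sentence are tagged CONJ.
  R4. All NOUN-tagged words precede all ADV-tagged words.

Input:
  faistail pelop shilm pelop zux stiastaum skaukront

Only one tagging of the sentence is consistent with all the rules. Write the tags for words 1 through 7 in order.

Candidates per position — 1:faistail {CONJ,ADV}; 2:pelop {CONJ,NOUN}; 3:shilm {CONJ,ADV}; 4:pelop {CONJ,NOUN}; 5:zux {ADV,DET}; 6:stiastaum {DET,ADV}; 7:skaukront {NOUN}.
Position 1: ADV is ruled out by rule 4; that leaves CONJ.
Position 3: ADV is ruled out by rule 4; that leaves CONJ.
Position 4: CONJ is ruled out by rule 3; that leaves NOUN.
Position 5: ADV is ruled out by rule 4; that leaves DET.
Position 6: ADV is ruled out by rule 4; that leaves DET.
Position 2: CONJ is ruled out by rule 3; that leaves NOUN.
So the tagging must be: CONJ NOUN CONJ NOUN DET DET NOUN.
Checking: rule 1 ok; rule 2 ok; rule 3 ok; rule 4 ok.

CONJ NOUN CONJ NOUN DET DET NOUN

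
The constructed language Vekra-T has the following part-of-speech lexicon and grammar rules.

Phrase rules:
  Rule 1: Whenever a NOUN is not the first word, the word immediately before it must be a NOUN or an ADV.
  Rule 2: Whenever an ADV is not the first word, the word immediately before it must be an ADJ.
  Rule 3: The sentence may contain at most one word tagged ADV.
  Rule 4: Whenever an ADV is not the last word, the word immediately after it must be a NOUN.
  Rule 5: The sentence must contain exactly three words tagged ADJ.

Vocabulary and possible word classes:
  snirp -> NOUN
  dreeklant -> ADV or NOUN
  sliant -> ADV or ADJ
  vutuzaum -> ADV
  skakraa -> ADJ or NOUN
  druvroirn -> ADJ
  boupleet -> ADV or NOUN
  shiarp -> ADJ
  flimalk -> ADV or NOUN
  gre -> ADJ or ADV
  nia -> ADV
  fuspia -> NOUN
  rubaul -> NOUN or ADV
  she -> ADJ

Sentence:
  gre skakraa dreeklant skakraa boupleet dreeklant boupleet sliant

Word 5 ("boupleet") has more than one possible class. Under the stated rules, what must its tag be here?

Candidates per position — 1:gre {ADJ,ADV}; 2:skakraa {ADJ,NOUN}; 3:dreeklant {ADV,NOUN}; 4:skakraa {ADJ,NOUN}; 5:boupleet {ADV,NOUN}; 6:dreeklant {ADV,NOUN}; 7:boupleet {ADV,NOUN}; 8:sliant {ADV,ADJ}.
Position 6: tagging it ADV would leave rule 2 unsatisfiable, so it must be NOUN.
Position 7: tagging it ADV would leave rule 2 unsatisfiable, so it must be NOUN.
Position 8: tagging it ADV would leave rule 2 unsatisfiable, so it must be ADJ.
Position 5: the remaining choice is settled jointly with positions 1, 2, 3, 4 — only NOUN at position 5 is part of a tagging that satisfies every rule.
The only consistent sequence is: ADJ ADJ ADV NOUN NOUN NOUN NOUN ADJ.
Checking: rule 1 ok; rule 2 ok; rule 3 ok; rule 4 ok; rule 5 ok.

NOUN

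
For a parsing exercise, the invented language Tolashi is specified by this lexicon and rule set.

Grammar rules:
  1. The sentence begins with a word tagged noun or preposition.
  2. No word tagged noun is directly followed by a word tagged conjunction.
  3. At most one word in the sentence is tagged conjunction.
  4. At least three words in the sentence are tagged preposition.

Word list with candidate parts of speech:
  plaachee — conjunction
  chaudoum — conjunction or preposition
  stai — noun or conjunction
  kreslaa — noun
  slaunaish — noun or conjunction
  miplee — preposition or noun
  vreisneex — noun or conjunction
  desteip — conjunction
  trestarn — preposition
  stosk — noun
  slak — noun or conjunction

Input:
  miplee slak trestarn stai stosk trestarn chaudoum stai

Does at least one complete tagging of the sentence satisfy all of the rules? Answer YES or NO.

Candidates per position — 1:miplee {preposition,noun}; 2:slak {noun,conjunction}; 3:trestarn {preposition}; 4:stai {noun,conjunction}; 5:stosk {noun}; 6:trestarn {preposition}; 7:chaudoum {conjunction,preposition}; 8:stai {noun,conjunction}.
One satisfying assignment: preposition conjunction preposition noun noun preposition preposition noun.
Checking: rule 1 ✓; rule 2 ✓; rule 3 ✓; rule 4 ✓.

YES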